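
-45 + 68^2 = 4579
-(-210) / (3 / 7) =490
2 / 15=0.13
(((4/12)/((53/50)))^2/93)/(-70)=-250/16457931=-0.00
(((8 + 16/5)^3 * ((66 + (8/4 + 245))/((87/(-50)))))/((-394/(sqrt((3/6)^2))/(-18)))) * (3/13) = -494710272/371345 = -1332.21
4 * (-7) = -28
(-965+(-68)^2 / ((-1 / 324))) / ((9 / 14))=-20987974 / 9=-2331997.11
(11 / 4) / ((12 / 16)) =3.67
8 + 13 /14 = 125 /14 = 8.93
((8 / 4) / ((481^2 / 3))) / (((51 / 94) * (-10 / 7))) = -658 / 19665685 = -0.00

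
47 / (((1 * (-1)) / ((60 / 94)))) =-30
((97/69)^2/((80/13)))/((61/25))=611585/4646736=0.13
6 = 6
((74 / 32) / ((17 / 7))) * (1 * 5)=1295 / 272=4.76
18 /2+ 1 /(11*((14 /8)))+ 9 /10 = 7663 /770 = 9.95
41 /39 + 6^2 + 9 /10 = 14801 /390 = 37.95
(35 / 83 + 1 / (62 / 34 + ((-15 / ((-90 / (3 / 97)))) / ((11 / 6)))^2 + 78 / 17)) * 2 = 5949748869 / 5149961341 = 1.16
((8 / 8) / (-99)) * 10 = -0.10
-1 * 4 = -4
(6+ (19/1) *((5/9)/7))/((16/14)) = 473/72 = 6.57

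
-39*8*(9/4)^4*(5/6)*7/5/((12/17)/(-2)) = 26431.95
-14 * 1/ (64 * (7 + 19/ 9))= -0.02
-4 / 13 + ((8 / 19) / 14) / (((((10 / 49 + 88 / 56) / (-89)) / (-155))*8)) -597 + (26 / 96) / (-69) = -13477584359 / 23723856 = -568.10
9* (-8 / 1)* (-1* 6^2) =2592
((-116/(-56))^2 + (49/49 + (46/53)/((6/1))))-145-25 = -5128489/31164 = -164.56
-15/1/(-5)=3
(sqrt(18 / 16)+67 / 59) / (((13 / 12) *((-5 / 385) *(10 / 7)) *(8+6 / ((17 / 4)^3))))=-13.53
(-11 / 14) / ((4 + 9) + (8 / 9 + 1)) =-99 / 1876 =-0.05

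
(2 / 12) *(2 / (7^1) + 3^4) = 569 / 42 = 13.55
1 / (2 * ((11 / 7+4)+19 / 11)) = 77 / 1124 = 0.07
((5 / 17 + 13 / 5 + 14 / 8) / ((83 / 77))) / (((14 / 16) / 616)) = 3033.11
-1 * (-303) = 303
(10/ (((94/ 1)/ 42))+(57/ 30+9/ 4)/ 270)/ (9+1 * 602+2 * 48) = 1137901/ 179436600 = 0.01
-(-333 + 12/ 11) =3651/ 11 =331.91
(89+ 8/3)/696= 275/2088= 0.13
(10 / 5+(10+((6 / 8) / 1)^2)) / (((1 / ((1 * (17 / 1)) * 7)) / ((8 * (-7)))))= -83716.50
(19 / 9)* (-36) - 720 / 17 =-2012 / 17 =-118.35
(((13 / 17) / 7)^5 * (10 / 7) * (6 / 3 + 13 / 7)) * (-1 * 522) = -52330035420 / 1169313293351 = -0.04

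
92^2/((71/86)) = 727904/71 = 10252.17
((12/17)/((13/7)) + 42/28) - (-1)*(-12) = -4473/442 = -10.12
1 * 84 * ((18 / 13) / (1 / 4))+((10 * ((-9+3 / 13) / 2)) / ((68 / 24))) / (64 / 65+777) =465.21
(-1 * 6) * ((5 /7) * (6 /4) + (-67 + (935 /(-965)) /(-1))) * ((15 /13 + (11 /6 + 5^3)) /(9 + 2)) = 1752226143 /386386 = 4534.91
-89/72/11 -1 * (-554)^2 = -243077561/792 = -306916.11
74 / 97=0.76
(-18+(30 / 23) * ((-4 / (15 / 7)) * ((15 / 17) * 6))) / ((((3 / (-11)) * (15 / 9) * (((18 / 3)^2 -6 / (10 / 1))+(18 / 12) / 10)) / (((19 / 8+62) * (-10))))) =-38012150 / 30889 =-1230.60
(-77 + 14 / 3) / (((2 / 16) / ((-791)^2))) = -1086182216 / 3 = -362060738.67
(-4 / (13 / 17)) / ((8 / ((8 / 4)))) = -1.31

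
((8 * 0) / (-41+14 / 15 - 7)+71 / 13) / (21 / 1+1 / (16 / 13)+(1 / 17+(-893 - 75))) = -19312 / 3345511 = -0.01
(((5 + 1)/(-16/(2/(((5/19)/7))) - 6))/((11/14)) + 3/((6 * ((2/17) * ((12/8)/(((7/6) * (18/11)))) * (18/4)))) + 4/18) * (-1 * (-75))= 73375/4609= 15.92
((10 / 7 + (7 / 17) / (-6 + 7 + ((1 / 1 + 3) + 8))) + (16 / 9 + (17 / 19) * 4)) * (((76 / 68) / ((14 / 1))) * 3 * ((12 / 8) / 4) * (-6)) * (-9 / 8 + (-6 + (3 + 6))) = -81150345 / 11781952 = -6.89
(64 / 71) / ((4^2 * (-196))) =-1 / 3479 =-0.00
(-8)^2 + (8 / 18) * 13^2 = 1252 / 9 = 139.11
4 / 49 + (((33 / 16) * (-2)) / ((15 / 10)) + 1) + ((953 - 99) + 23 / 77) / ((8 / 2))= 228435 / 1078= 211.91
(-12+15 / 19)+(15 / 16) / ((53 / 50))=-83187 / 8056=-10.33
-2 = -2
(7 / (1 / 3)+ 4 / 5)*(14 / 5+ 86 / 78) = 82949 / 975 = 85.08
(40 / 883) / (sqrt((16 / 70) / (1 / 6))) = 10* sqrt(105) / 2649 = 0.04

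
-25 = -25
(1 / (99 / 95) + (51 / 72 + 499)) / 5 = 100.13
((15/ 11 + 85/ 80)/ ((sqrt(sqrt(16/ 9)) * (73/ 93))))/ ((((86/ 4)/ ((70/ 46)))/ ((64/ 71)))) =5559540 * sqrt(3)/ 56385857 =0.17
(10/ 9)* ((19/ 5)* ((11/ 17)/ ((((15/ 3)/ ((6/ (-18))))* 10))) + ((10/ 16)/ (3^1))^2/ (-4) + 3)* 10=14554619/ 440640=33.03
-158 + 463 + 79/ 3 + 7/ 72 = 23863/ 72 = 331.43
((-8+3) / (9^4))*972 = -20 / 27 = -0.74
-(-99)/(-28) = -99/28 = -3.54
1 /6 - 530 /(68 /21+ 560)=-6869 /8871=-0.77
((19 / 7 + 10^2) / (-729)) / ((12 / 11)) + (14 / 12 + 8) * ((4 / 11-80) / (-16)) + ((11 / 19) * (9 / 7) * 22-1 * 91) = -67780427 / 2326968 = -29.13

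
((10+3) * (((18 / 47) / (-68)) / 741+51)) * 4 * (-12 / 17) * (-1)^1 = 483120072 / 258077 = 1872.00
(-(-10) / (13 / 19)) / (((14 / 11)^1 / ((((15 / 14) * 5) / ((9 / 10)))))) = 130625 / 1911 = 68.35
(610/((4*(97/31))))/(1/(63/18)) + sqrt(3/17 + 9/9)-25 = 2*sqrt(85)/17 + 56485/388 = 146.66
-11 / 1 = -11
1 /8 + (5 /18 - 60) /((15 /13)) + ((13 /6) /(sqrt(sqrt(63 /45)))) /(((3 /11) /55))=-11153 /216 + 7865 * 5^(1 /4) * 7^(3 /4) /126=350.06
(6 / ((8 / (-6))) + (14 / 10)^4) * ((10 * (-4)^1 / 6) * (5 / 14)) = 823 / 525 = 1.57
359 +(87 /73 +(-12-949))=-43859 /73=-600.81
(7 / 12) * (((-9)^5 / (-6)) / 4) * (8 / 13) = 45927 / 52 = 883.21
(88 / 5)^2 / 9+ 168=45544 / 225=202.42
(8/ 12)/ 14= 1/ 21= 0.05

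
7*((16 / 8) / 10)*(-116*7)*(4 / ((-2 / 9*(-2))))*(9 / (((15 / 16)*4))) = -613872 / 25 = -24554.88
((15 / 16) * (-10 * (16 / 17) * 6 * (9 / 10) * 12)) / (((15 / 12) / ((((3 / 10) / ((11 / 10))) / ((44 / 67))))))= -390744 / 2057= -189.96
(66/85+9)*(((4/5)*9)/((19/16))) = 478656/8075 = 59.28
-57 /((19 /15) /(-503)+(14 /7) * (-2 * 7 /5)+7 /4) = 1720260 /116269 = 14.80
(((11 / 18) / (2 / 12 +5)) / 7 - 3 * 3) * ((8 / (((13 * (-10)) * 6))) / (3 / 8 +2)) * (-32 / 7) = -2994176 / 16883685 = -0.18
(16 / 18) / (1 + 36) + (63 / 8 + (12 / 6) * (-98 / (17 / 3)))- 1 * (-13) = -619957 / 45288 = -13.69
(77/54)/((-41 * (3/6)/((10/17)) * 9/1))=-0.00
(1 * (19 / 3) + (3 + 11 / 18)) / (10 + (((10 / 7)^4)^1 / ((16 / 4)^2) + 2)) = 429779 / 529866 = 0.81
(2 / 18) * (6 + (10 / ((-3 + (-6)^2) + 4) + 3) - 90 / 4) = -979 / 666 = -1.47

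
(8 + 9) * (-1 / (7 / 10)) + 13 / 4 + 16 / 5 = -2497 / 140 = -17.84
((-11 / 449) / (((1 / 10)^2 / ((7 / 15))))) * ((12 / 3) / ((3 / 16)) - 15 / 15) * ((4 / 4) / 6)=-46970 / 12123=-3.87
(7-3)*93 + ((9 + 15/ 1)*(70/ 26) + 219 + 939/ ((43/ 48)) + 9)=1712.80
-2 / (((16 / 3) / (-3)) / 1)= 9 / 8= 1.12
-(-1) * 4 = 4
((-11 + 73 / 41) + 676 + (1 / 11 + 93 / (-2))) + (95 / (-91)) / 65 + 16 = 679033143 / 1067066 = 636.36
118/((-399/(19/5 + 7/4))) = -2183/1330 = -1.64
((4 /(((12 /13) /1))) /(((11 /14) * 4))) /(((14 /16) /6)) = 104 /11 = 9.45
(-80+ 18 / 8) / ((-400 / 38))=5909 / 800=7.39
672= 672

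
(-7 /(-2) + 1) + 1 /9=83 /18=4.61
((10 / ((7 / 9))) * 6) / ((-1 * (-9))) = 60 / 7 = 8.57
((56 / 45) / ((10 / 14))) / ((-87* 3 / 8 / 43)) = -134848 / 58725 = -2.30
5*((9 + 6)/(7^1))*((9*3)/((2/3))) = 6075/14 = 433.93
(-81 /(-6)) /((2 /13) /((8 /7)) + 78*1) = 702 /4063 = 0.17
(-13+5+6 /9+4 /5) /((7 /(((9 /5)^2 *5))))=-378 /25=-15.12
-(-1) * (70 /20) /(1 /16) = 56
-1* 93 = -93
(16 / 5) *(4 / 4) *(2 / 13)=32 / 65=0.49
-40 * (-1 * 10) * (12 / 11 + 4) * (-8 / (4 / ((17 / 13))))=-761600 / 143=-5325.87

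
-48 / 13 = -3.69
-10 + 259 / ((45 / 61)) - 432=-4091 / 45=-90.91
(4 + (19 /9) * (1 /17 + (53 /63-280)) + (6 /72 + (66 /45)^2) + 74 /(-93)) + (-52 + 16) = -18519350189 /29880900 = -619.77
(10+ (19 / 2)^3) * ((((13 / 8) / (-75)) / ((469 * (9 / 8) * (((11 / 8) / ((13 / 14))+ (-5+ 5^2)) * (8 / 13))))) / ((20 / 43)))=-24279047 / 4190984000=-0.01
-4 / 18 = -2 / 9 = -0.22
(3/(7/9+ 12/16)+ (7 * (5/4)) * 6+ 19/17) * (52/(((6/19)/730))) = 3748176094/561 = 6681240.81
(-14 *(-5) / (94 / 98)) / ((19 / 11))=37730 / 893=42.25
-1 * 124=-124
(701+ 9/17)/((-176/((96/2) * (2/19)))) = -71556/3553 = -20.14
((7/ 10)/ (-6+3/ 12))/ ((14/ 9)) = -9/ 115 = -0.08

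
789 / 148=5.33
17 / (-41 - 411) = -17 / 452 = -0.04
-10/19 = -0.53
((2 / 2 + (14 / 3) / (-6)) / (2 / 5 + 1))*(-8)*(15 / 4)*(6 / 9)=-200 / 63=-3.17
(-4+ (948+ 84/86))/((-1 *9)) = -105.00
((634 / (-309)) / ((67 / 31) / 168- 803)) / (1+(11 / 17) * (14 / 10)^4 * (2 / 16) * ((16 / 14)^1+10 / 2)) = 93553040000 / 106496115272469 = 0.00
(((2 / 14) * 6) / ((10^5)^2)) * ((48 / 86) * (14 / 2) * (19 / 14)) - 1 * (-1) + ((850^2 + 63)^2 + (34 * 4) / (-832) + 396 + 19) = 2553708366703581718752223 / 4891250000000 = 522097289384.84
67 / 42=1.60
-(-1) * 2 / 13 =2 / 13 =0.15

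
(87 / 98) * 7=87 / 14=6.21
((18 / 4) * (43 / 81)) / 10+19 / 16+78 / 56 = 14209 / 5040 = 2.82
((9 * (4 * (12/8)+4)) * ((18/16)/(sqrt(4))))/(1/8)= 405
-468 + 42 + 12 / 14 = -2976 / 7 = -425.14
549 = 549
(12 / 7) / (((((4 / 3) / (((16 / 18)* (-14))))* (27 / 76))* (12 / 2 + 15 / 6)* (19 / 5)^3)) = -16000 / 165699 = -0.10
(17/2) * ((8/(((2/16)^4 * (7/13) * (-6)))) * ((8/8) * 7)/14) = -905216/21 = -43105.52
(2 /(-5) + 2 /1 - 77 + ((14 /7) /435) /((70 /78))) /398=-0.19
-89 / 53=-1.68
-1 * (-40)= 40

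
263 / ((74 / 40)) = 5260 / 37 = 142.16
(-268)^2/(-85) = -71824/85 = -844.99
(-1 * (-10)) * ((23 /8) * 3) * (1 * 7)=2415 /4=603.75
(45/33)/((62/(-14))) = -105/341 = -0.31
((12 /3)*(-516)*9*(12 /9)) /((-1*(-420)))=-2064 /35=-58.97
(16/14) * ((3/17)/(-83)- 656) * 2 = -14809904/9877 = -1499.43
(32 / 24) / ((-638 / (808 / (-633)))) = 1616 / 605781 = 0.00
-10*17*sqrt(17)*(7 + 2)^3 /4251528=-85*sqrt(17) /2916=-0.12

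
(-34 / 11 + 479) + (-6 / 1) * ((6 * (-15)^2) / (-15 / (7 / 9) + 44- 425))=2548695 / 5137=496.14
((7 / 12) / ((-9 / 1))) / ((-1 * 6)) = 7 / 648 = 0.01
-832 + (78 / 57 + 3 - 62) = -16903 / 19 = -889.63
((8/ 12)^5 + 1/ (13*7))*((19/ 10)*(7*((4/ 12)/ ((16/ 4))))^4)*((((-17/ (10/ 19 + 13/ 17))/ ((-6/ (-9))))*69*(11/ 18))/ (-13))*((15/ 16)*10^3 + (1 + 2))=1193975268890789/ 631293751296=1891.31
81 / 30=2.70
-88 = -88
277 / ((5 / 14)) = 3878 / 5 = 775.60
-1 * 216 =-216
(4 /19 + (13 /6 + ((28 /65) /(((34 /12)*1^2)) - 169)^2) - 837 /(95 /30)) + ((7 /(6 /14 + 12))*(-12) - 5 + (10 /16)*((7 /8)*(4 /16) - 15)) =14584699078830847 /516698707200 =28226.70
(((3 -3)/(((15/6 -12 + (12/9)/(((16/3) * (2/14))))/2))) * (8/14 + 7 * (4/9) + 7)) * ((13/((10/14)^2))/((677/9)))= 0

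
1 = 1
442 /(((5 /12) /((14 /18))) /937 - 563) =-11596312 /14770853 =-0.79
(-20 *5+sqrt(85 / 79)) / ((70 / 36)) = -360 / 7+18 *sqrt(6715) / 2765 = -50.90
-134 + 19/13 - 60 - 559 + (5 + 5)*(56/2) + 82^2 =81282/13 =6252.46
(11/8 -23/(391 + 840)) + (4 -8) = -26035/9848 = -2.64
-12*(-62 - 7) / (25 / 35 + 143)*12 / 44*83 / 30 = 120267 / 27665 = 4.35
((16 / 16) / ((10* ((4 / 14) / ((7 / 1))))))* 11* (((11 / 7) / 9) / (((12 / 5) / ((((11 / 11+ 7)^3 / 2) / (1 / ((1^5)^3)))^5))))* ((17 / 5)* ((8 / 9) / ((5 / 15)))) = 7915933964173312 / 405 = 19545515960921.76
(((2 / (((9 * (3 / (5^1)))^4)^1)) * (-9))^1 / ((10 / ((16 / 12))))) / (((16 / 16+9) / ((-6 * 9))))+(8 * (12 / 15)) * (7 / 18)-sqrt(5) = 82148 / 32805-sqrt(5) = 0.27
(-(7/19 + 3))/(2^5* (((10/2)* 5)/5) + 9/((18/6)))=-64/3097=-0.02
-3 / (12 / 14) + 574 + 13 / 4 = 2295 / 4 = 573.75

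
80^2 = 6400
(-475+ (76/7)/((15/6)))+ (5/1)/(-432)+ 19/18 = -469.61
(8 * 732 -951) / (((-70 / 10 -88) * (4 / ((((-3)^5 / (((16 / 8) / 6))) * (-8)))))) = -1430298 / 19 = -75278.84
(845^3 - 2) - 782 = 603350341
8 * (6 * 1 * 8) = 384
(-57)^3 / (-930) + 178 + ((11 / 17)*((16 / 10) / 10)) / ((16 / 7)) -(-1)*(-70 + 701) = 53130957 / 52700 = 1008.18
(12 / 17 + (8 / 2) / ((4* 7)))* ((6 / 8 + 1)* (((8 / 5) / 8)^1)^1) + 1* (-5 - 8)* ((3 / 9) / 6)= -1301 / 3060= -0.43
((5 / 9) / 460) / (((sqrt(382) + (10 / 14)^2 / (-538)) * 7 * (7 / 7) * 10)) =0.00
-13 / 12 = -1.08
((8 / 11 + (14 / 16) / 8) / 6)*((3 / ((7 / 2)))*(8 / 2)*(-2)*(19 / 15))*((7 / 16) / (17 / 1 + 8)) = -11191 / 528000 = -0.02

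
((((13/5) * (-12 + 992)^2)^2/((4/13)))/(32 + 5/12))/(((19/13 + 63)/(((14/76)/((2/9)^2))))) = 112026826718024400/3096829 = 36174689244.39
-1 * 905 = -905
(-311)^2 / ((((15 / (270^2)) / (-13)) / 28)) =-171103317840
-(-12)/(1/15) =180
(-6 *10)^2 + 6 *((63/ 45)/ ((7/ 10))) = 3612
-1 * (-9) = 9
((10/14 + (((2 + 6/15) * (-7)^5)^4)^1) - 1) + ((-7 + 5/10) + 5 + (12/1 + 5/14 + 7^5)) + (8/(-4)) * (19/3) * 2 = 34746021112893151905581/13125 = 2647315894315668716.62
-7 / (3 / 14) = -98 / 3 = -32.67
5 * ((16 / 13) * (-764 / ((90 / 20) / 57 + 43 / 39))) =-6967680 / 1751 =-3979.26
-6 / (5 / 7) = -42 / 5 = -8.40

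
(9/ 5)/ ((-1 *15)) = -3/ 25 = -0.12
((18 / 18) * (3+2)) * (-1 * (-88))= 440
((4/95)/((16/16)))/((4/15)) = 3/19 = 0.16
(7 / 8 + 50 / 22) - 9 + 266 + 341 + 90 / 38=1009079 / 1672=603.52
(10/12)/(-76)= -5/456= -0.01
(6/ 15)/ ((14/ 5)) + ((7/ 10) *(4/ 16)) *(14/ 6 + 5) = 1.43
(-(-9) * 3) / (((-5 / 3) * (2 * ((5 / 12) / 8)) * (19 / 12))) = -46656 / 475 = -98.22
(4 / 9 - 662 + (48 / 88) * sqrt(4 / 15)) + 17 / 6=-11857 / 18 + 4 * sqrt(15) / 55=-658.44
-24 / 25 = -0.96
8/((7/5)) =40/7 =5.71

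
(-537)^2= 288369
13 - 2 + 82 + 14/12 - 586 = -2951/6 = -491.83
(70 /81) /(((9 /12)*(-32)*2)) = -35 /1944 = -0.02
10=10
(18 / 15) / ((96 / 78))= 0.98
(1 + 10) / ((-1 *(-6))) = 11 / 6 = 1.83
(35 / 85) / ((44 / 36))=63 / 187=0.34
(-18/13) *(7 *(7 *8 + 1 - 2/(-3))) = -7266/13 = -558.92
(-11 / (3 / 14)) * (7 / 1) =-1078 / 3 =-359.33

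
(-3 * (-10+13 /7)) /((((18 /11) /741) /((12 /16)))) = 464607 /56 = 8296.55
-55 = -55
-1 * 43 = -43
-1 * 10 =-10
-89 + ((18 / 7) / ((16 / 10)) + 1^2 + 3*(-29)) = -4855 / 28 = -173.39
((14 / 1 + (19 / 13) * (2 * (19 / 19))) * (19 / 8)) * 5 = 200.96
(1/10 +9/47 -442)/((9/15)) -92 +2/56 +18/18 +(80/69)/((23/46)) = -74897527/90804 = -824.83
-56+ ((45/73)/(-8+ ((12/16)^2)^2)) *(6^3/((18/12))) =-9699976/143591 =-67.55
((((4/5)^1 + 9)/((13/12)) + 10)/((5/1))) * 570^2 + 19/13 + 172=16091303/13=1237792.54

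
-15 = -15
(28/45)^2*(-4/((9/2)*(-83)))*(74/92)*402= 15548288/11597175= 1.34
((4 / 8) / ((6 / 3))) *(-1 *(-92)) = 23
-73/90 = -0.81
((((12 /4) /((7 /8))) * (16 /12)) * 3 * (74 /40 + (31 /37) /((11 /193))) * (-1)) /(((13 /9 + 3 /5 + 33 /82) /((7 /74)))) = -1193071464 /135967711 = -8.77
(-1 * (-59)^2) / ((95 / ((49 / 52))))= -170569 / 4940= -34.53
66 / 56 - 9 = -219 / 28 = -7.82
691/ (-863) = -691/ 863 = -0.80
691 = 691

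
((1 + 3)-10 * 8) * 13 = -988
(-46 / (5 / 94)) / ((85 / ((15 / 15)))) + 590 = 246426 / 425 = 579.83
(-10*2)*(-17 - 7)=480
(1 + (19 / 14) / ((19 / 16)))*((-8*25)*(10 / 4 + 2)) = -13500 / 7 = -1928.57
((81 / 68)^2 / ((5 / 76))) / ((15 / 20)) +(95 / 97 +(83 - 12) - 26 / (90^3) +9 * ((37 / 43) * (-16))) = -10180864222747 / 439375225500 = -23.17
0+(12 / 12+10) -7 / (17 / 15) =82 / 17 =4.82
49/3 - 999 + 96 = -2660/3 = -886.67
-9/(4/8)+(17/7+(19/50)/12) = -65267/4200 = -15.54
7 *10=70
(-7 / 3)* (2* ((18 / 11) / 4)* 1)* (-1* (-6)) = -11.45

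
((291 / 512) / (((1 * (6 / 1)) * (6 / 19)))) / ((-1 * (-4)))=1843 / 24576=0.07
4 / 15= 0.27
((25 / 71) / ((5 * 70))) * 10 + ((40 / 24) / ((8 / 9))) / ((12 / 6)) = 0.95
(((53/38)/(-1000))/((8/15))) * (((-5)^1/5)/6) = 53/121600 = 0.00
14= 14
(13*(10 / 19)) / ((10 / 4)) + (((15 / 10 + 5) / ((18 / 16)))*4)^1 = 4420 / 171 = 25.85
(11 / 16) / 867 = 11 / 13872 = 0.00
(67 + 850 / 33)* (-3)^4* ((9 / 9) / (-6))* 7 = -192843 / 22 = -8765.59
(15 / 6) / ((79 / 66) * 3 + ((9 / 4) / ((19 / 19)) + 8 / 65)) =7150 / 17057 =0.42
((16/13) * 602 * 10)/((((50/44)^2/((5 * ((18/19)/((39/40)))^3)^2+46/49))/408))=132897283893104456133636096/2583051855744917375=51449715.81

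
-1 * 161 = -161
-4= -4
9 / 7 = 1.29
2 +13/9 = 31/9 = 3.44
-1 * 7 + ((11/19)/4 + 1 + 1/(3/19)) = 109/228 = 0.48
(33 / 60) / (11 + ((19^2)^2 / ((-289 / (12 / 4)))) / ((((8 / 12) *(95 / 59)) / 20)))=-3179 / 145621580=-0.00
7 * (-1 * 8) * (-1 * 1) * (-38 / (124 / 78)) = -41496 / 31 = -1338.58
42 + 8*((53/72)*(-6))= 20/3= 6.67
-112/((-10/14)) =784/5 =156.80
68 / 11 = 6.18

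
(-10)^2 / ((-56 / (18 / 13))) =-225 / 91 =-2.47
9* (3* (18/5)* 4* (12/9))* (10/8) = 648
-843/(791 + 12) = -843/803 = -1.05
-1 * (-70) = 70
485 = 485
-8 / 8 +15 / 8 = 7 / 8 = 0.88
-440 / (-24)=55 / 3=18.33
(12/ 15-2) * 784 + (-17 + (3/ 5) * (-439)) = -6106/ 5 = -1221.20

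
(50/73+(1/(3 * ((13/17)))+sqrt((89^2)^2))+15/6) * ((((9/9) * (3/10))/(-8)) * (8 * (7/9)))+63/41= -12939479357/7003620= -1847.54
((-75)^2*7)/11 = 39375/11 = 3579.55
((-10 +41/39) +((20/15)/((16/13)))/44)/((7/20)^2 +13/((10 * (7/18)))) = -2.58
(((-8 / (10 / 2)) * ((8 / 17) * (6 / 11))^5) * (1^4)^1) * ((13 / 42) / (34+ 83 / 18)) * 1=-79498838016 / 5562382904622775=-0.00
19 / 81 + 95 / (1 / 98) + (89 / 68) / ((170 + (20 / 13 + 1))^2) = 9310.23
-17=-17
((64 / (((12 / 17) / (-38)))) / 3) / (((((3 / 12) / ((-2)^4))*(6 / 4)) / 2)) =-2646016 / 27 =-98000.59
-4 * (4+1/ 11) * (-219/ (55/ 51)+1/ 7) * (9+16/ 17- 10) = -2812608/ 14399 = -195.33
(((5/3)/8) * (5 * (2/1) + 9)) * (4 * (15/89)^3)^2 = 721406250/496981290961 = 0.00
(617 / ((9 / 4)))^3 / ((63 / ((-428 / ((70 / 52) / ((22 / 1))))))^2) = 900979815571667566592 / 3544416225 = 254196956107.11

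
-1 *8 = -8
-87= -87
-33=-33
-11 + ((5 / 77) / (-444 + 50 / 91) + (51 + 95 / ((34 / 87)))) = 1068119385 / 3773099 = 283.09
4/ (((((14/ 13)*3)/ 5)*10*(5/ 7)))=13/ 15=0.87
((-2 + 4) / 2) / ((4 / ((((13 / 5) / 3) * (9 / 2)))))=39 / 40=0.98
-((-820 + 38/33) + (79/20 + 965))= -99067/660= -150.10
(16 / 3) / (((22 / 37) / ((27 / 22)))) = 1332 / 121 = 11.01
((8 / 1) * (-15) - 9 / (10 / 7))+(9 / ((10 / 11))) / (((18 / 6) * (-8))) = -10137 / 80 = -126.71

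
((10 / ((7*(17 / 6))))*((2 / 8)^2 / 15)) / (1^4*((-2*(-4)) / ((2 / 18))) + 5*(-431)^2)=1 / 442145452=0.00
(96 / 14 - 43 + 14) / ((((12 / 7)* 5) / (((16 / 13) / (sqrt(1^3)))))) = -3.18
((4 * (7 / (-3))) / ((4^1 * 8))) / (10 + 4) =-1 / 48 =-0.02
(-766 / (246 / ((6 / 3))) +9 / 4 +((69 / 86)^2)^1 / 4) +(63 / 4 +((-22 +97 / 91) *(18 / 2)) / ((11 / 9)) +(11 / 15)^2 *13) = -36941879641463 / 273185312400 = -135.23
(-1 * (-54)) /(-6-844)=-27 /425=-0.06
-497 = -497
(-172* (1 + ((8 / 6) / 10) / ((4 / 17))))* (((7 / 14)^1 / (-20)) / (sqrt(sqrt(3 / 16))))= 10.24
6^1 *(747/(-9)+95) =72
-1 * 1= -1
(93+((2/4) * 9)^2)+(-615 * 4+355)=-7967/4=-1991.75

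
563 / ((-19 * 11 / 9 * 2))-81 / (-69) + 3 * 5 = 38955 / 9614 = 4.05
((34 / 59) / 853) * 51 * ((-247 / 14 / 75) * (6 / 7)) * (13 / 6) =-0.02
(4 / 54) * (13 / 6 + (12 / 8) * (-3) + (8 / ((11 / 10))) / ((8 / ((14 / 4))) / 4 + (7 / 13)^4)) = 75783106 / 116766441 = 0.65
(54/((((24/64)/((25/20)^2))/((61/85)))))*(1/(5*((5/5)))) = 32.29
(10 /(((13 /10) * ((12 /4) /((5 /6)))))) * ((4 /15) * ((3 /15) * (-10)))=-1.14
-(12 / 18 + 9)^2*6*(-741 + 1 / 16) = 9970055 / 24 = 415418.96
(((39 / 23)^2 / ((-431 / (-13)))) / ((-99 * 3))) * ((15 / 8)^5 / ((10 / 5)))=-556115625 / 164363567104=-0.00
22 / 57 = 0.39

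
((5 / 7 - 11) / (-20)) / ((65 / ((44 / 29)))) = 792 / 65975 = 0.01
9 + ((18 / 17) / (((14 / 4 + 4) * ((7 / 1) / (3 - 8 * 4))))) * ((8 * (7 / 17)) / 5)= 62241 / 7225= 8.61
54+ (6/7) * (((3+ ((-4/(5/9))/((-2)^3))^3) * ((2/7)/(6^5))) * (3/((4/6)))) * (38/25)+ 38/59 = 94786993403/1734600000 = 54.64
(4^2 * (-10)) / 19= -160 / 19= -8.42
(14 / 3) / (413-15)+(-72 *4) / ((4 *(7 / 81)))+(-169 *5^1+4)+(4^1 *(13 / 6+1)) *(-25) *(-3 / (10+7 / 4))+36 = -1557.28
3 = 3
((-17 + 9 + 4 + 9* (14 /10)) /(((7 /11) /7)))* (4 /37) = 10.23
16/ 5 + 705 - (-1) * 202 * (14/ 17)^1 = 74337/ 85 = 874.55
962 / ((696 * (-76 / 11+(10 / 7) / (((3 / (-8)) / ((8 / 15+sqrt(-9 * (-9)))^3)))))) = -24999975 / 59825576912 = -0.00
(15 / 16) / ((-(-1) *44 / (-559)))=-8385 / 704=-11.91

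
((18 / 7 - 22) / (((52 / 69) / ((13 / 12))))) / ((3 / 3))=-391 / 14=-27.93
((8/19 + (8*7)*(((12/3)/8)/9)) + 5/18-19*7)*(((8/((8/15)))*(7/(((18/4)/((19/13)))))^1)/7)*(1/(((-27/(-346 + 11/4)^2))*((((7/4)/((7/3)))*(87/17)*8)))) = 7079705641595/79151904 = 89444.54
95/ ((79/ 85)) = 8075/ 79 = 102.22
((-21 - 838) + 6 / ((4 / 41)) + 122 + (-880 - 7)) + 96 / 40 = -15601 / 10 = -1560.10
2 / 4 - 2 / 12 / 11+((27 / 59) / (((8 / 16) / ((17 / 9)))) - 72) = -135874 / 1947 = -69.79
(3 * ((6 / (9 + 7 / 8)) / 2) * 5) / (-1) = -360 / 79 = -4.56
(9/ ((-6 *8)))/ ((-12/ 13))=0.20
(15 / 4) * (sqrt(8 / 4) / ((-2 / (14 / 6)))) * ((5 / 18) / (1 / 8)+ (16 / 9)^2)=-3815 * sqrt(2) / 162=-33.30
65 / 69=0.94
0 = 0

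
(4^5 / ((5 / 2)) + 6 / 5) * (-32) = -65728 / 5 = -13145.60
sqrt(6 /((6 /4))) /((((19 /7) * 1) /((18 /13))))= 252 /247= 1.02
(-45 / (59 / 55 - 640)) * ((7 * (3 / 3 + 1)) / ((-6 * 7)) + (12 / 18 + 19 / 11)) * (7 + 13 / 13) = 40800 / 35141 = 1.16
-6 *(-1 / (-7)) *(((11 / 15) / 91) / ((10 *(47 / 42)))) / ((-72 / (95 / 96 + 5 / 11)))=61 / 4927104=0.00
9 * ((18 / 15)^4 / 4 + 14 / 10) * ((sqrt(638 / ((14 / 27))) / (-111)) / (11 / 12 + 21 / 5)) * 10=-258984 * sqrt(6699) / 1987825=-10.66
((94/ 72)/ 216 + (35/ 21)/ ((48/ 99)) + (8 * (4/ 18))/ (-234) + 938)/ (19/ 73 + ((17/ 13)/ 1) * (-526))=-992465003/ 724855392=-1.37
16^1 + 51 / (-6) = 15 / 2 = 7.50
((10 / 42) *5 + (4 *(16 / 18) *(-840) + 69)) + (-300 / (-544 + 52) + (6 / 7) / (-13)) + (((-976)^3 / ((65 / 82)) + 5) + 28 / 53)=-3478911686139926 / 2966145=-1172873101.67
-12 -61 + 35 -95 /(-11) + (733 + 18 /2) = 7839 /11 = 712.64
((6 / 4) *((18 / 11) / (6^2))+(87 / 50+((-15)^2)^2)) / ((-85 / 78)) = -2171890071 / 46750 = -46457.54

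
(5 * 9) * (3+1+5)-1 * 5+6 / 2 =403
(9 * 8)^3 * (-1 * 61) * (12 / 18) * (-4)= 60715008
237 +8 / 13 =3089 / 13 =237.62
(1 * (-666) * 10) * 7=-46620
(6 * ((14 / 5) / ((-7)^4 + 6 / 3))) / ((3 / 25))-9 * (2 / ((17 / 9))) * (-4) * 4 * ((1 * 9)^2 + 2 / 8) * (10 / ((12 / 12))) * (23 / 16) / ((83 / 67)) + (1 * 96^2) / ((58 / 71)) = 15244214014879 / 98328357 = 155033.75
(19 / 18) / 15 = 0.07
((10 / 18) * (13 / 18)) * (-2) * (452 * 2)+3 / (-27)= -58769 / 81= -725.54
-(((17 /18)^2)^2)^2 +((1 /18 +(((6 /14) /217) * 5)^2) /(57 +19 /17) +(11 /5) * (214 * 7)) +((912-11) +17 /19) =131791471163520552361261 /31402378659430920960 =4196.86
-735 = -735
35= 35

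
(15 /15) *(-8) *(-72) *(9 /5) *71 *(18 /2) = 3312576 /5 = 662515.20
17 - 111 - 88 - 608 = -790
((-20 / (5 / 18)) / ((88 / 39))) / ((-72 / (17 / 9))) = 221 / 264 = 0.84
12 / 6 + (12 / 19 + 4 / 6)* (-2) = -34 / 57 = -0.60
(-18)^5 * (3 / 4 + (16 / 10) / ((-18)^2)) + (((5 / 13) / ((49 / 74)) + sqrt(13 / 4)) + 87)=-4543146487 / 3185 + sqrt(13) / 2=-1426417.82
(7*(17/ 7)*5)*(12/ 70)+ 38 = 368/ 7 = 52.57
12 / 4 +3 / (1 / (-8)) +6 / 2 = -18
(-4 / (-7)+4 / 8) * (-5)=-5.36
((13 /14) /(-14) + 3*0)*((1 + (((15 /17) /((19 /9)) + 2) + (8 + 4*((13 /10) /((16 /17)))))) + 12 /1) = -4861259 /2532320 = -1.92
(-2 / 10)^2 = 1 / 25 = 0.04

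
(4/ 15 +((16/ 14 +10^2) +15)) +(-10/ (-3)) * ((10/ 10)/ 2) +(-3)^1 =12083/ 105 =115.08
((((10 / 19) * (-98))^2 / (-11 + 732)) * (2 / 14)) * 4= 78400 / 37183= 2.11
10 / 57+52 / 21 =2.65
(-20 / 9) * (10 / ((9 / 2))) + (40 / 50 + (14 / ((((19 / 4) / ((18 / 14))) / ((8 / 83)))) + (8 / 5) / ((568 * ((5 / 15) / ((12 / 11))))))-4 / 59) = -22552764508 / 5885993223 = -3.83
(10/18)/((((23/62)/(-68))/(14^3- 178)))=-54091280/207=-261310.53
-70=-70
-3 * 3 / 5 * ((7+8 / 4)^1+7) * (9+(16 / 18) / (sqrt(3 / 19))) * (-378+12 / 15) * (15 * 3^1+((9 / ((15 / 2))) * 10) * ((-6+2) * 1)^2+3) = 3862528 * sqrt(57) / 5+117324288 / 5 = 29297146.98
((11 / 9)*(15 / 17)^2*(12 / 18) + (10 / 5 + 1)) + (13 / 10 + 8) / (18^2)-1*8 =-1353641 / 312120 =-4.34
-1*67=-67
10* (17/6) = 85/3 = 28.33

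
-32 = -32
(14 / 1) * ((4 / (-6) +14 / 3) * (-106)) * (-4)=23744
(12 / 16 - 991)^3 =-62146192681 / 64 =-971034260.64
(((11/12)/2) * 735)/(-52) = -6.48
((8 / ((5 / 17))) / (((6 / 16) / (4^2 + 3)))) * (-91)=-1881152 / 15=-125410.13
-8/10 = -4/5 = -0.80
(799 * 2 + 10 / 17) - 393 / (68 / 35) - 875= 521.31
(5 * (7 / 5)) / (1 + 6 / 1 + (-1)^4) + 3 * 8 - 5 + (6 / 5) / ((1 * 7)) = 5613 / 280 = 20.05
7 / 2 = 3.50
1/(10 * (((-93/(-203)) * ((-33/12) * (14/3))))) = -29/1705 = -0.02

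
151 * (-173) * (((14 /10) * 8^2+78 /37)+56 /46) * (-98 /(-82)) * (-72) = 36440648333712 /174455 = 208882796.90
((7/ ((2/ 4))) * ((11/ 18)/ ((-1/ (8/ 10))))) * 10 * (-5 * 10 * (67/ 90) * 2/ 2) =206360/ 81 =2547.65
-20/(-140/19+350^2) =-19/116368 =-0.00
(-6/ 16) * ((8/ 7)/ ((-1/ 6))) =18/ 7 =2.57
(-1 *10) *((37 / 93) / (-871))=370 / 81003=0.00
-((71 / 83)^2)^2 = -25411681 / 47458321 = -0.54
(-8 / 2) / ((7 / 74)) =-296 / 7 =-42.29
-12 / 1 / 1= -12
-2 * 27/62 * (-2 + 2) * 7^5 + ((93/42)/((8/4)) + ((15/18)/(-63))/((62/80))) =25547/23436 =1.09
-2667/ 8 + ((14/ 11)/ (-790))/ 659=-7636567841/ 22906840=-333.38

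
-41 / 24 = -1.71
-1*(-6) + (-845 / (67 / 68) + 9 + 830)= -845 / 67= -12.61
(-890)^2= 792100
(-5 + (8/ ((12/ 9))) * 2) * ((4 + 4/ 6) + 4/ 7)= 110/ 3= 36.67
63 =63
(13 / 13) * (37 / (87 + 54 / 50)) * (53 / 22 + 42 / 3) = 333925 / 48444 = 6.89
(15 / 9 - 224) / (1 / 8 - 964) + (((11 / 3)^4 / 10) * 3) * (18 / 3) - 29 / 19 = 324.06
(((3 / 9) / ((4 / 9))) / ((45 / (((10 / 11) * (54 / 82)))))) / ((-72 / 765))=-765 / 7216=-0.11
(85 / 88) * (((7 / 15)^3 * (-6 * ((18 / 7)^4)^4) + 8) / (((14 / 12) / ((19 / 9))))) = -2179157095334628708286 / 559534035100425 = -3894592.57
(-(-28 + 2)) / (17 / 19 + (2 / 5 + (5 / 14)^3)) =19.40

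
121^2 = 14641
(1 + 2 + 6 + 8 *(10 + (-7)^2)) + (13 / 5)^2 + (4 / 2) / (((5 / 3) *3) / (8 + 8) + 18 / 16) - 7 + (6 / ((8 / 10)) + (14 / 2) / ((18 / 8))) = 5100091 / 10350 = 492.76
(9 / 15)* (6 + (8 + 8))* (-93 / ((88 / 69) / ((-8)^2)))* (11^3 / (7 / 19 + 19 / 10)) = -15578833248 / 431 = -36145784.80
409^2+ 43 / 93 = 15557176 / 93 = 167281.46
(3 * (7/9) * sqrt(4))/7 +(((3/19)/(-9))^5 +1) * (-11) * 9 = -6574042834/66854673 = -98.33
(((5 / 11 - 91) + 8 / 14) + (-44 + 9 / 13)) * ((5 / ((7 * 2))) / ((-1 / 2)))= 667075 / 7007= 95.20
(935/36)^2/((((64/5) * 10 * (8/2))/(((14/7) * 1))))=874225/331776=2.63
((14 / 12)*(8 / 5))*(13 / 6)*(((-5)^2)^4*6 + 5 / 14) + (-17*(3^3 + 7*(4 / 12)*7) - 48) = 85305451 / 9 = 9478383.44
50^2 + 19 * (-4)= 2424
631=631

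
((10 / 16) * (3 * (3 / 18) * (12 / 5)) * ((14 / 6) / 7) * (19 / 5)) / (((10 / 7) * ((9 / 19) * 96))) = 2527 / 172800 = 0.01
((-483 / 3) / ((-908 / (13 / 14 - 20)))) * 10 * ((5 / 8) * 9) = -1381725 / 7264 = -190.22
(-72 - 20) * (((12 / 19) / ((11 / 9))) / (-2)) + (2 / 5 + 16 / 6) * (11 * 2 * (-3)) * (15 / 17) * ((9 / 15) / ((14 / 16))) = -12272616 / 124355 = -98.69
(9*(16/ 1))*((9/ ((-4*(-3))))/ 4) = 27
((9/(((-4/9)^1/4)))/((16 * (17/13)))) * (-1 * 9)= 9477/272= 34.84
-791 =-791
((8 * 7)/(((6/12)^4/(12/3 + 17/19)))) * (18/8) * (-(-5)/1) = 937440/19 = 49338.95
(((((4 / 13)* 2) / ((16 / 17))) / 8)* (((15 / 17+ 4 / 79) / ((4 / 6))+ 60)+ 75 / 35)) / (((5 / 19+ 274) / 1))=840731 / 44399264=0.02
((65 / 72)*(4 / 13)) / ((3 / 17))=85 / 54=1.57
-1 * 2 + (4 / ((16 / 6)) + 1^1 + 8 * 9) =145 / 2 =72.50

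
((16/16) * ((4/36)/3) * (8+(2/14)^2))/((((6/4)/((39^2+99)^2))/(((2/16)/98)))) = 1591650/2401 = 662.91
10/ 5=2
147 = 147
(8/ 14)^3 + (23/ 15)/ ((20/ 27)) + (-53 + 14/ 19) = -32589281/ 651700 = -50.01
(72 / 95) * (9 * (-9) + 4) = -5544 / 95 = -58.36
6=6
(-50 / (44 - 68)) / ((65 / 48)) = 20 / 13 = 1.54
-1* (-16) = 16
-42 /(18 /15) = -35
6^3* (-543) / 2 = -58644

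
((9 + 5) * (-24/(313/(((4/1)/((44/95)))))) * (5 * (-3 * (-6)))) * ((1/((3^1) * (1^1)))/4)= -239400/3443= -69.53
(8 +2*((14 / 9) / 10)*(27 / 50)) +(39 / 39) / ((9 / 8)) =10189 / 1125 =9.06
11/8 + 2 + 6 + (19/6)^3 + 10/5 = 2329/54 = 43.13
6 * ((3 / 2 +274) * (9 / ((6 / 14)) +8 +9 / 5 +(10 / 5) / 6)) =257317 / 5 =51463.40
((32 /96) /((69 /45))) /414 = 5 /9522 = 0.00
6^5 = 7776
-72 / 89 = -0.81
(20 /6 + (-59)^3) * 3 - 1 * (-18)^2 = -616451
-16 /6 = -8 /3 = -2.67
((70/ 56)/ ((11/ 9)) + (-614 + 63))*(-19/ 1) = 459781/ 44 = 10449.57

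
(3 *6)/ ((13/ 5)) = 90/ 13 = 6.92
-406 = -406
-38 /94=-19 /47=-0.40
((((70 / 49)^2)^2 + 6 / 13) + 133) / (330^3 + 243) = 4295735 / 1121709165759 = 0.00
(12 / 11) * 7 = 84 / 11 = 7.64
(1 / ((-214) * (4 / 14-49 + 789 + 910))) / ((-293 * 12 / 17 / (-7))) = -833 / 8692002048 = -0.00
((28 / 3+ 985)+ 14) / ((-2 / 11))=-33275 / 6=-5545.83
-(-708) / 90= 118 / 15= 7.87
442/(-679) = -442/679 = -0.65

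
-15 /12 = -5 /4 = -1.25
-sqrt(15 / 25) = -sqrt(15) / 5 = -0.77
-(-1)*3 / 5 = 3 / 5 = 0.60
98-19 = 79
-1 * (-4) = 4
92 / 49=1.88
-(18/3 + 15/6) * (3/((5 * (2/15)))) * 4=-153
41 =41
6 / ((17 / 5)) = 30 / 17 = 1.76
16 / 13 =1.23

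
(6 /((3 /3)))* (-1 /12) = -1 /2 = -0.50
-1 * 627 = -627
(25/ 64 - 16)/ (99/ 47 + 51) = -0.29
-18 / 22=-0.82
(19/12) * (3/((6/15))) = 95/8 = 11.88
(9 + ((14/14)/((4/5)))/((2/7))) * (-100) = -2675/2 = -1337.50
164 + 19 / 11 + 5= 1878 / 11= 170.73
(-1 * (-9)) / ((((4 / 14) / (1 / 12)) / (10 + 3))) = 273 / 8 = 34.12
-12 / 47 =-0.26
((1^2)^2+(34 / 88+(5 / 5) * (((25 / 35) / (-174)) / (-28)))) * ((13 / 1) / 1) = 6761833 / 375144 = 18.02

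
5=5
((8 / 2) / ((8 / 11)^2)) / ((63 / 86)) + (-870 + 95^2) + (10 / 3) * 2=4118683 / 504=8171.99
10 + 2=12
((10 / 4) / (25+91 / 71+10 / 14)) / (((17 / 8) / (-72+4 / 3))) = -2107280 / 684267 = -3.08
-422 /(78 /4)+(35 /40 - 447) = -145943 /312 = -467.77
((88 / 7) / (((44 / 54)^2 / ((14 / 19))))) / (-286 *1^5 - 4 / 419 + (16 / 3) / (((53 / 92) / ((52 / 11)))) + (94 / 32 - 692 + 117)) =-3108269376 / 181411957421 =-0.02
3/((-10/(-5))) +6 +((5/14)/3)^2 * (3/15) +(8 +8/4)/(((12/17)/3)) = 88205/1764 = 50.00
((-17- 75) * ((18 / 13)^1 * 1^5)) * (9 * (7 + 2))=-134136 / 13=-10318.15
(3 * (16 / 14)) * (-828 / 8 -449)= -13260 / 7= -1894.29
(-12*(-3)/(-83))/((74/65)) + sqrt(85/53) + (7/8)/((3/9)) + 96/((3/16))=sqrt(4505)/53 + 12633947/24568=515.51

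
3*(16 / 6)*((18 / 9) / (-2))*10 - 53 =-133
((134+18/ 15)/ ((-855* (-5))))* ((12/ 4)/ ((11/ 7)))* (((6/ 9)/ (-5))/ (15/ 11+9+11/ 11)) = -9464/ 13359375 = -0.00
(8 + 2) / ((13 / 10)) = 100 / 13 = 7.69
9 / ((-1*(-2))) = 9 / 2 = 4.50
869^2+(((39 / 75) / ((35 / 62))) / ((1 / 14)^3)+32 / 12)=284134231 / 375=757691.28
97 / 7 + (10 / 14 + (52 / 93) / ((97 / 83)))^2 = 60928611928 / 3987543609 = 15.28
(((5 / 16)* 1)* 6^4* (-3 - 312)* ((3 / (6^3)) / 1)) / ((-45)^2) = -7 / 8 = -0.88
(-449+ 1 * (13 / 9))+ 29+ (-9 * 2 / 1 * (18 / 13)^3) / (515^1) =-4263135769 / 10183095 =-418.65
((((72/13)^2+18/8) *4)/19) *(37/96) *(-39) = -823509/7904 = -104.19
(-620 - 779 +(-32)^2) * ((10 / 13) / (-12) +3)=-28625 / 26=-1100.96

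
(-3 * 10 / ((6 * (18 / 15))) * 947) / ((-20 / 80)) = 47350 / 3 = 15783.33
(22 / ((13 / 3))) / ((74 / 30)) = 990 / 481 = 2.06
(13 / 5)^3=2197 / 125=17.58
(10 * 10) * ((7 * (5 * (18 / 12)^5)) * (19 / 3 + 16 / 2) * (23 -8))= 45714375 / 8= 5714296.88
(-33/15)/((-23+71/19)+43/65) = 2717/22973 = 0.12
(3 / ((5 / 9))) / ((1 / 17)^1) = 459 / 5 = 91.80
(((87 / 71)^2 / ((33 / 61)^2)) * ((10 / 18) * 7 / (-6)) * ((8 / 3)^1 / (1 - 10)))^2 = 191940845259091600 / 197723910945541761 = 0.97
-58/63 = -0.92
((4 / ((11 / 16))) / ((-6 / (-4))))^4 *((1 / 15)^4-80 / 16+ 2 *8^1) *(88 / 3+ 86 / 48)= 1550909603577856 / 20012416875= 77497.37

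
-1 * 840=-840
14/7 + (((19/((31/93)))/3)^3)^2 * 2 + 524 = 94092288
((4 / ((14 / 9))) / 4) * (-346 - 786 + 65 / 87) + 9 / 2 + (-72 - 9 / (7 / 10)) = -163941 / 203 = -807.59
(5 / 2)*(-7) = -17.50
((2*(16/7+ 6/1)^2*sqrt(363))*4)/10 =148016*sqrt(3)/245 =1046.41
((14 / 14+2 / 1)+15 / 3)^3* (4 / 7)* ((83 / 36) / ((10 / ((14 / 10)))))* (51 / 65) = 361216 / 4875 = 74.10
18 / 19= 0.95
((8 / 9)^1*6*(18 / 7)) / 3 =32 / 7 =4.57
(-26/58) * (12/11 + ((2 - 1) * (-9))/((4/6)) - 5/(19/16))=90311/12122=7.45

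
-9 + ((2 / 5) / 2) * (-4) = -49 / 5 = -9.80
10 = 10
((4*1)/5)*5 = 4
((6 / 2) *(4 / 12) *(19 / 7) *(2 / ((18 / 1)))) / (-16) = -19 / 1008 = -0.02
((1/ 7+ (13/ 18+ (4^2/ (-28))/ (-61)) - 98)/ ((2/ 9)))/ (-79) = 746507/ 134932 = 5.53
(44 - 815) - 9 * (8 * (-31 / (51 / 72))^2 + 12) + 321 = -40015854 / 289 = -138463.16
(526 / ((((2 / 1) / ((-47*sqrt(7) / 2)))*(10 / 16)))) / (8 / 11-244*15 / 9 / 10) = 815826*sqrt(7) / 3295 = 655.08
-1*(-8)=8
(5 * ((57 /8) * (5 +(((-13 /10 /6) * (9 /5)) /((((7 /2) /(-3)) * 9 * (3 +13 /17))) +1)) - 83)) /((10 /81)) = -583216443 /358400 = -1627.28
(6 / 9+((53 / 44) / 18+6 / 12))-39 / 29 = -2555 / 22968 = -0.11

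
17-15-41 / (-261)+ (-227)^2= 51531.16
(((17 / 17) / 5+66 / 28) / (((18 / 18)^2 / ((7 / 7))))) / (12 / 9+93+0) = 537 / 19810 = 0.03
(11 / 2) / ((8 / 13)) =143 / 16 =8.94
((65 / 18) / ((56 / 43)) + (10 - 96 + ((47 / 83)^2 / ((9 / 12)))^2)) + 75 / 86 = -82.17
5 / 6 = 0.83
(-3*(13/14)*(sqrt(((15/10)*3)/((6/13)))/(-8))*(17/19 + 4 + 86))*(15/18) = 82.36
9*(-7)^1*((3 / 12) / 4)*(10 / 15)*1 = -2.62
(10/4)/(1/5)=25/2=12.50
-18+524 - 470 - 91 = -55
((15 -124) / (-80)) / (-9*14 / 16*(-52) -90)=109 / 25560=0.00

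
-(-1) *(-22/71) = -22/71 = -0.31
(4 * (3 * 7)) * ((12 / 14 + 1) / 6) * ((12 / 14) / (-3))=-52 / 7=-7.43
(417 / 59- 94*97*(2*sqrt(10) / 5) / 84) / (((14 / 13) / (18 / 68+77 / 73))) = 17753775 / 2050132- 38819885*sqrt(10) / 729708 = -159.57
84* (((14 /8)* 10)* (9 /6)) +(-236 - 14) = 1955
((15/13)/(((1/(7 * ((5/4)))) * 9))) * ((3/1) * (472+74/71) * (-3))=-8816325/1846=-4775.91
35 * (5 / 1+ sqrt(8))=70 * sqrt(2)+ 175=273.99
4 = 4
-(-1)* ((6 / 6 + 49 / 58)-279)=-16075 / 58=-277.16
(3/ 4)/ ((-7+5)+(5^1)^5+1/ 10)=15/ 62462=0.00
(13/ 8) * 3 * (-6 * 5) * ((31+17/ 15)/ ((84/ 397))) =-1243801/ 56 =-22210.73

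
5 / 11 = 0.45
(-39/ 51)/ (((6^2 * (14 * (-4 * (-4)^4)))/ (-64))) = -13/ 137088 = -0.00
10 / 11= 0.91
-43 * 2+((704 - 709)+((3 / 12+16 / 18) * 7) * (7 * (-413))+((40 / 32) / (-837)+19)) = -23119.70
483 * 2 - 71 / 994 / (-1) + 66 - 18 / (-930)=2239637 / 2170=1032.09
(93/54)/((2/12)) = 31/3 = 10.33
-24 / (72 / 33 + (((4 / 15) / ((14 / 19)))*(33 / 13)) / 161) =-10.97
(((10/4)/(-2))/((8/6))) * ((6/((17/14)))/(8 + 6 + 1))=-21/68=-0.31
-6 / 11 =-0.55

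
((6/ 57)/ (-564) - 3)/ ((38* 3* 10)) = -3215/ 1221624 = -0.00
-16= -16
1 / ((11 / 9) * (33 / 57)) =171 / 121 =1.41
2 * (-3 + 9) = 12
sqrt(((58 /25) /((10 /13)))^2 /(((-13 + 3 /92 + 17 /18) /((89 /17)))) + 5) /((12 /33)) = sqrt(465009396898145) /7692500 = 2.80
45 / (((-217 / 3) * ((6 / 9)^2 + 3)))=-1215 / 6727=-0.18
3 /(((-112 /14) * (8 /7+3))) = -21 /232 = -0.09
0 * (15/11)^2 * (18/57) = 0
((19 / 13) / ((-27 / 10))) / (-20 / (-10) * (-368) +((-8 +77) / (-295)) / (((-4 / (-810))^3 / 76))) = 22420 / 6113741033673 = 0.00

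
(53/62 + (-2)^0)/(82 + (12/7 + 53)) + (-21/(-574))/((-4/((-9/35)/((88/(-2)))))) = 18409981/1362308640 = 0.01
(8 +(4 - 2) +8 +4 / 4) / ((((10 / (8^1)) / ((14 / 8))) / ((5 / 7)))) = 19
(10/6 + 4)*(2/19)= 34/57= 0.60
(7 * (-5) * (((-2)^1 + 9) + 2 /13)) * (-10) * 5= 162750 /13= 12519.23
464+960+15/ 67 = 95423/ 67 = 1424.22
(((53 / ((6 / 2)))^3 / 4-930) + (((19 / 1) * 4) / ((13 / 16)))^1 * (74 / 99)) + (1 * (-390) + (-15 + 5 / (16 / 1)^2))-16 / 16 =111125545 / 988416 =112.43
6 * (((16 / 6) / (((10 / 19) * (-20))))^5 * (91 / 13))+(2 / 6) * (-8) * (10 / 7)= -21336407702 / 5537109375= -3.85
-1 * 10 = -10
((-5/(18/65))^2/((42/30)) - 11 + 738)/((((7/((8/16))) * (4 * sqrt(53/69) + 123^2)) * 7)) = 84167843143/130009436200392 - 2176961 * sqrt(3657)/877563694352646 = 0.00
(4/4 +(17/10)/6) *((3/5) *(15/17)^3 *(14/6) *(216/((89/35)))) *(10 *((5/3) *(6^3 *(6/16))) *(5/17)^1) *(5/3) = 515721937500/7433369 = 69379.30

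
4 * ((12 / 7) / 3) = 16 / 7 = 2.29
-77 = -77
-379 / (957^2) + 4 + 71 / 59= 281143282 / 54035091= 5.20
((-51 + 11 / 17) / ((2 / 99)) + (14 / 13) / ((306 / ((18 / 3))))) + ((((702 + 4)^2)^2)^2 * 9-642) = 368293154162116947623057732 / 663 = 555494953487355878767809.50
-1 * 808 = -808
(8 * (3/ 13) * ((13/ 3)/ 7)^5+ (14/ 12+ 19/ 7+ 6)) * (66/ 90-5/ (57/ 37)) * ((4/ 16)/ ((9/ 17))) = -83257030783/ 6983812710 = -11.92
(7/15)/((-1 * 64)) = -0.01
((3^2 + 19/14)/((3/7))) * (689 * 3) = 99905/2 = 49952.50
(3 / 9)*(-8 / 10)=-4 / 15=-0.27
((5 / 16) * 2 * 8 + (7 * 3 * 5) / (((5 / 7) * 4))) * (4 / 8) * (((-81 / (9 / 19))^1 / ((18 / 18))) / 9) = -3173 / 8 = -396.62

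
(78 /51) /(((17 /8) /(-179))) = -37232 /289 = -128.83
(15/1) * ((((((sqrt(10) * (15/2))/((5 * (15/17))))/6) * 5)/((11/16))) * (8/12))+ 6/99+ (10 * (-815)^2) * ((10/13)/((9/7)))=680 * sqrt(10)/33+ 5114532578/1287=3974060.95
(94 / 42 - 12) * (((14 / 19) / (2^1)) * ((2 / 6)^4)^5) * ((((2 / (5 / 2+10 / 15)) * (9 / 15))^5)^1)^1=-0.00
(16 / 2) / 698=0.01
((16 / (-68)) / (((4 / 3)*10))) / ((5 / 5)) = -3 / 170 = -0.02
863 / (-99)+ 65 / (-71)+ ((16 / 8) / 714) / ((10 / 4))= -9.63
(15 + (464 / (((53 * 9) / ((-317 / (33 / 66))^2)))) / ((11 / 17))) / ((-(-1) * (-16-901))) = -3170707633 / 4811499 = -658.99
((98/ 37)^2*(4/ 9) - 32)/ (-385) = 355856/ 4743585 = 0.08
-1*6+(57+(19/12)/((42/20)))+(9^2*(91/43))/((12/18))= 836761/2709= 308.88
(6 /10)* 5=3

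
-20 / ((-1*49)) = 20 / 49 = 0.41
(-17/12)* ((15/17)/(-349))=5/1396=0.00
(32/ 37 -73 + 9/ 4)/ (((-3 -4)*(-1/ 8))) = -20686/ 259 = -79.87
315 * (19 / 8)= 748.12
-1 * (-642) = 642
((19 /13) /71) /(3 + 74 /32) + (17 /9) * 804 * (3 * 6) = 2144646184 /78455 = 27336.00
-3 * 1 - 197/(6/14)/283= -3926/849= -4.62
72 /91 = 0.79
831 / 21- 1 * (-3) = 298 / 7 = 42.57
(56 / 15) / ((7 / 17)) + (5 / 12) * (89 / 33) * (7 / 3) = 69431 / 5940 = 11.69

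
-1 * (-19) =19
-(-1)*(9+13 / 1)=22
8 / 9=0.89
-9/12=-3/4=-0.75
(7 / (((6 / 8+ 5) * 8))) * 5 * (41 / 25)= 287 / 230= 1.25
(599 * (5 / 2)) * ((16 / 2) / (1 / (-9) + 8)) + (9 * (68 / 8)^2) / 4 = 1909791 / 1136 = 1681.15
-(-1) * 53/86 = 53/86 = 0.62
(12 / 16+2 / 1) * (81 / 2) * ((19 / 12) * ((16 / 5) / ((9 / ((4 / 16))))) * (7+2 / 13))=58311 / 520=112.14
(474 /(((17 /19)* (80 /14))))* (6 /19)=4977 /170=29.28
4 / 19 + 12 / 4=61 / 19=3.21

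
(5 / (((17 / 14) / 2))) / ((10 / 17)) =14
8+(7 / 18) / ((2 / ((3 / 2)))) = 199 / 24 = 8.29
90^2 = 8100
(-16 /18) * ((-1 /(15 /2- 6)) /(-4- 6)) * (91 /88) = -91 /1485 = -0.06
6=6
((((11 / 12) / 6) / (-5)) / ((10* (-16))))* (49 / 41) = 539 / 2361600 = 0.00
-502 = -502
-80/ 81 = -0.99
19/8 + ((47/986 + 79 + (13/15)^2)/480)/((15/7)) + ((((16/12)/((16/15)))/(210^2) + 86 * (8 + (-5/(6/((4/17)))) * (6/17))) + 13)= 928072274715829/1330567560000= 697.50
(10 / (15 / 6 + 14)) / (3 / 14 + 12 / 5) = 1400 / 6039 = 0.23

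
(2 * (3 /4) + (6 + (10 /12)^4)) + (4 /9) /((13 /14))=142549 /16848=8.46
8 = 8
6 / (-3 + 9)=1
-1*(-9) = 9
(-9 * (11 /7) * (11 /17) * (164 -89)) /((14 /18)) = -735075 /833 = -882.44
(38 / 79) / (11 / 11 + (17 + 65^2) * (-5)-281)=-19 / 848855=-0.00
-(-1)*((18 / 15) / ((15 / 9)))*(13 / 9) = 26 / 25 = 1.04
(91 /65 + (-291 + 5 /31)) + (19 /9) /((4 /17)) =-1565003 /5580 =-280.47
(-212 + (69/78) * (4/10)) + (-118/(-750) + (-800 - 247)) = -6135133/4875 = -1258.49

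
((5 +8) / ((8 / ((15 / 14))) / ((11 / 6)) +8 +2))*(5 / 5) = 715 / 774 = 0.92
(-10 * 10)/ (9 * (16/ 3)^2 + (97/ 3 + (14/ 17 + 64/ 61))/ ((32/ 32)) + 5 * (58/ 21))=-725900/ 2206849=-0.33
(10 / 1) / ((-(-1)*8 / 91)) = 455 / 4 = 113.75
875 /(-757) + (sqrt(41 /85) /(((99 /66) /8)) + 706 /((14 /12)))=16 * sqrt(3485) /255 + 3200527 /5299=607.69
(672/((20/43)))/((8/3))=2709/5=541.80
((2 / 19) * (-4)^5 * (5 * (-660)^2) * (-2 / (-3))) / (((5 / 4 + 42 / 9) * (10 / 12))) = -42821222400 / 1349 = -31742937.29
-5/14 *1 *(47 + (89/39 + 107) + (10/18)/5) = -6535/117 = -55.85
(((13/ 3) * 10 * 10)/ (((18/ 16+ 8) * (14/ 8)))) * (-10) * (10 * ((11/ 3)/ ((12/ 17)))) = -194480000/ 13797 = -14095.82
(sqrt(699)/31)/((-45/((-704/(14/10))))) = 704 *sqrt(699)/1953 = 9.53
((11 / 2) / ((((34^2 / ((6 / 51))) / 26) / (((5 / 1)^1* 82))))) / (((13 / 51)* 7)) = 6765 / 2023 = 3.34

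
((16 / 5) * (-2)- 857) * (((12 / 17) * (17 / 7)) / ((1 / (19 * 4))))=-3937104 / 35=-112488.69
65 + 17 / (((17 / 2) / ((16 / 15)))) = 1007 / 15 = 67.13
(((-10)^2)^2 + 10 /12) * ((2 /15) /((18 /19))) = 228019 /162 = 1407.52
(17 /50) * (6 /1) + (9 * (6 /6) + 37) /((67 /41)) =50567 /1675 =30.19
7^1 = 7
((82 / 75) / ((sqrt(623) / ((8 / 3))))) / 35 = 656 * sqrt(623) / 4906125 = 0.00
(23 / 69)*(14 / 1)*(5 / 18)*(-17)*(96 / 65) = -3808 / 117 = -32.55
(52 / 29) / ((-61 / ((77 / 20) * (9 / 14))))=-1287 / 17690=-0.07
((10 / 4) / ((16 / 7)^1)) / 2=35 / 64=0.55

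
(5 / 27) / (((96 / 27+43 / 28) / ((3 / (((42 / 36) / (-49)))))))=-5880 / 1283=-4.58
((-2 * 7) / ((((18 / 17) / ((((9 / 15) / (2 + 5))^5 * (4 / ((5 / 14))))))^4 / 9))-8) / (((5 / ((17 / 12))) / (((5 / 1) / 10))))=-4810604194940984683747439222087 / 4244650760242044925689697265625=-1.13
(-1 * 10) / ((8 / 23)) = -115 / 4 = -28.75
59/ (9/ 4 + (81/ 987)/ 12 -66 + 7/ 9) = -349398/ 372881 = -0.94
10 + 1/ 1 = 11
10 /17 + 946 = 16092 /17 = 946.59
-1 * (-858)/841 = 858/841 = 1.02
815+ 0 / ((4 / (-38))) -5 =810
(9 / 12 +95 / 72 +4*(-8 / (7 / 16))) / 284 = -35821 / 143136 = -0.25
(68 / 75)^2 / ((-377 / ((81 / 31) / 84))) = -3468 / 51130625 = -0.00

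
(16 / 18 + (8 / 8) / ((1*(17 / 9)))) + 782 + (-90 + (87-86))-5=105481 / 153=689.42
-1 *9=-9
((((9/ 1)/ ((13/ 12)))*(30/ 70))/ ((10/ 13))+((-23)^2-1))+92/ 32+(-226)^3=-3231939339/ 280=-11542640.50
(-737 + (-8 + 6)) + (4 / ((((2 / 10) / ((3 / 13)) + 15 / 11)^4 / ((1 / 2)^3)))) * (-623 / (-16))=-433234506393473 / 586869112832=-738.21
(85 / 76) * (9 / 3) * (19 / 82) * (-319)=-81345 / 328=-248.00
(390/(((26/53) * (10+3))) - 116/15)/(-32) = -10417/6240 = -1.67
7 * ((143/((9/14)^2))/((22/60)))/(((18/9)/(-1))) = -89180/27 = -3302.96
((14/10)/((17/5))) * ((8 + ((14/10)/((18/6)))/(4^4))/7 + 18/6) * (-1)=-1.71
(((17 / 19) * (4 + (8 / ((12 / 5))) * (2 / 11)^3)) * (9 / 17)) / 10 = 24078 / 126445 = 0.19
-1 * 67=-67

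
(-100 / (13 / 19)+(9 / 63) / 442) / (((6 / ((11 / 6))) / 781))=-1294947203 / 37128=-34877.91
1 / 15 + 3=46 / 15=3.07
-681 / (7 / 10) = -972.86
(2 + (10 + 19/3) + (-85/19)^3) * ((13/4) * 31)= -295223695/41154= -7173.63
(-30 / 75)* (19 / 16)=-19 / 40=-0.48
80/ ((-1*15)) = -16/ 3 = -5.33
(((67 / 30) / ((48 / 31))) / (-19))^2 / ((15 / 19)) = 4313929 / 590976000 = 0.01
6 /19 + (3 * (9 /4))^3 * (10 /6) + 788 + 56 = 1649983 /1216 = 1356.89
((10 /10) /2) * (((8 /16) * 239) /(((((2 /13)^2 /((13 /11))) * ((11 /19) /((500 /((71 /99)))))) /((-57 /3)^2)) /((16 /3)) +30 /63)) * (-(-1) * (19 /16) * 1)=59875673937625 /401845953956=149.00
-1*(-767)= 767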